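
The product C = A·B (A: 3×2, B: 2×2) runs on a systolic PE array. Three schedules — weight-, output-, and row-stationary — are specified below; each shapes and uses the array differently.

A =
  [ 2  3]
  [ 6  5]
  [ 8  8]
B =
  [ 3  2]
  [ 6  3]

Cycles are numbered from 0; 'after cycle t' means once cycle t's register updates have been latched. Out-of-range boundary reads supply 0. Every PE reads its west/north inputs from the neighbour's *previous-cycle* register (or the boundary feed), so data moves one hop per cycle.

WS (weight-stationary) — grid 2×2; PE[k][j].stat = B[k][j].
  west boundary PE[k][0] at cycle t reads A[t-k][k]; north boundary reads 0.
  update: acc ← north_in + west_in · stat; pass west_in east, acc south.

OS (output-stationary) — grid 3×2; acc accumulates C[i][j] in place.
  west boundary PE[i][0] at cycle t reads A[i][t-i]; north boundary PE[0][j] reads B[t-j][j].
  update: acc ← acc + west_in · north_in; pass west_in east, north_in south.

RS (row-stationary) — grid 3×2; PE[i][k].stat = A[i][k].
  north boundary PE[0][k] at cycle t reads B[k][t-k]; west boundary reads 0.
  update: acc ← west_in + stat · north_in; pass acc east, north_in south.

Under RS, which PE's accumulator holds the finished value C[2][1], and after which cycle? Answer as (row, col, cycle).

(row, col, cycle) = (2, 1, 4)

RS — PE[2][1] is where C[2][1] collects:
  [0] (2,1) acc=0 (h:0 v:0)
  [1] (2,1) acc=0 (h:0 v:0)
  [2] (2,1) acc=0 (h:0 v:0)
  [3] (2,1) acc=72 (h:72 v:6)
  [4] (2,1) acc=40 (h:40 v:3)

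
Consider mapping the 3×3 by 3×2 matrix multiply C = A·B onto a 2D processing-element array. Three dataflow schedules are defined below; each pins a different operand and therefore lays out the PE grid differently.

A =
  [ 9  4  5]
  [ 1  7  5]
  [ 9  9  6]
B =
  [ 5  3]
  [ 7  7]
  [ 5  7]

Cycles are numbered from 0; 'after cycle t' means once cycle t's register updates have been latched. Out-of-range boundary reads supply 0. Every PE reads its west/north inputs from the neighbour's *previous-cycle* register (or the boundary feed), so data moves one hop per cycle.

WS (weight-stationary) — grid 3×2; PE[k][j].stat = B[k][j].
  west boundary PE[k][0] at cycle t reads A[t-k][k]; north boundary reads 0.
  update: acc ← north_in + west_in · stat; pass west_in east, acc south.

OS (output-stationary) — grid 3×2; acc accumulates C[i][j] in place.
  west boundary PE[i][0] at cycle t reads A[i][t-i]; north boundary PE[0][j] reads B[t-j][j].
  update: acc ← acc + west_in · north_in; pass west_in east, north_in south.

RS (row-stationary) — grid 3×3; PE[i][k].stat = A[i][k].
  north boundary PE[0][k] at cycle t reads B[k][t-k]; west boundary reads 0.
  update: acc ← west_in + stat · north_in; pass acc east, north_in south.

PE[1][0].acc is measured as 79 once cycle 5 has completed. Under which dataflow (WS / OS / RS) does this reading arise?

dataflow = OS

— WS: 3×2; PE[1][0] trace:
  after 0 — PE[1][0] acc=0, pass-E 0, pass-S 0
  after 1 — PE[1][0] acc=73, pass-E 4, pass-S 73
  after 2 — PE[1][0] acc=54, pass-E 7, pass-S 54
  after 3 — PE[1][0] acc=108, pass-E 9, pass-S 108
  after 4 — PE[1][0] acc=0, pass-E 0, pass-S 0
  after 5 — PE[1][0] acc=0, pass-E 0, pass-S 0
— OS: 3×2; PE[1][0] trace:
  after 0 — PE[1][0] acc=0, pass-E 0, pass-S 0
  after 1 — PE[1][0] acc=5, pass-E 1, pass-S 5
  after 2 — PE[1][0] acc=54, pass-E 7, pass-S 7
  after 3 — PE[1][0] acc=79, pass-E 5, pass-S 5
  after 4 — PE[1][0] acc=79, pass-E 0, pass-S 0
  after 5 — PE[1][0] acc=79, pass-E 0, pass-S 0
— RS: 3×3; PE[1][0] trace:
  after 0 — PE[1][0] acc=0, pass-E 0, pass-S 0
  after 1 — PE[1][0] acc=5, pass-E 5, pass-S 5
  after 2 — PE[1][0] acc=3, pass-E 3, pass-S 3
  after 3 — PE[1][0] acc=0, pass-E 0, pass-S 0
  after 4 — PE[1][0] acc=0, pass-E 0, pass-S 0
  after 5 — PE[1][0] acc=0, pass-E 0, pass-S 0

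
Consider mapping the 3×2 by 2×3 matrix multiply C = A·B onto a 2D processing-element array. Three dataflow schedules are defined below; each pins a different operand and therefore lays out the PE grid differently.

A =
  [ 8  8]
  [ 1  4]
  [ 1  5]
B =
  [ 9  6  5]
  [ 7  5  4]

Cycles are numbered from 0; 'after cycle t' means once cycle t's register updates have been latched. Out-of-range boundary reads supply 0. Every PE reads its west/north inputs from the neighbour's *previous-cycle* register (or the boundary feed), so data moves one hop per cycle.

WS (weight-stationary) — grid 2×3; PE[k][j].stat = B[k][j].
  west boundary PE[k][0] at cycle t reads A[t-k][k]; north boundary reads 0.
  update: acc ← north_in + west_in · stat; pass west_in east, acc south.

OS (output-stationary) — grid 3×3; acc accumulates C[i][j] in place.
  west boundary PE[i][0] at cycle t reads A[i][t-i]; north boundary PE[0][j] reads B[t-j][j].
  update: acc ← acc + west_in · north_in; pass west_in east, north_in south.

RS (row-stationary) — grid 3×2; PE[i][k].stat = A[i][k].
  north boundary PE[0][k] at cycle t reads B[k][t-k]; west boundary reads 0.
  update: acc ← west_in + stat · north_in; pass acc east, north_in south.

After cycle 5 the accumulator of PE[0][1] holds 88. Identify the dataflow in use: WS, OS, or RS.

dataflow = OS

WS [2×3] PE[0][1] across cycles:
  [0] (0,1) acc=0 (h:0 v:0)
  [1] (0,1) acc=48 (h:8 v:48)
  [2] (0,1) acc=6 (h:1 v:6)
  [3] (0,1) acc=6 (h:1 v:6)
  [4] (0,1) acc=0 (h:0 v:0)
  [5] (0,1) acc=0 (h:0 v:0)
OS [3×3] PE[0][1] across cycles:
  [0] (0,1) acc=0 (h:0 v:0)
  [1] (0,1) acc=48 (h:8 v:6)
  [2] (0,1) acc=88 (h:8 v:5)
  [3] (0,1) acc=88 (h:0 v:0)
  [4] (0,1) acc=88 (h:0 v:0)
  [5] (0,1) acc=88 (h:0 v:0)
RS [3×2] PE[0][1] across cycles:
  [0] (0,1) acc=0 (h:0 v:0)
  [1] (0,1) acc=128 (h:128 v:7)
  [2] (0,1) acc=88 (h:88 v:5)
  [3] (0,1) acc=72 (h:72 v:4)
  [4] (0,1) acc=0 (h:0 v:0)
  [5] (0,1) acc=0 (h:0 v:0)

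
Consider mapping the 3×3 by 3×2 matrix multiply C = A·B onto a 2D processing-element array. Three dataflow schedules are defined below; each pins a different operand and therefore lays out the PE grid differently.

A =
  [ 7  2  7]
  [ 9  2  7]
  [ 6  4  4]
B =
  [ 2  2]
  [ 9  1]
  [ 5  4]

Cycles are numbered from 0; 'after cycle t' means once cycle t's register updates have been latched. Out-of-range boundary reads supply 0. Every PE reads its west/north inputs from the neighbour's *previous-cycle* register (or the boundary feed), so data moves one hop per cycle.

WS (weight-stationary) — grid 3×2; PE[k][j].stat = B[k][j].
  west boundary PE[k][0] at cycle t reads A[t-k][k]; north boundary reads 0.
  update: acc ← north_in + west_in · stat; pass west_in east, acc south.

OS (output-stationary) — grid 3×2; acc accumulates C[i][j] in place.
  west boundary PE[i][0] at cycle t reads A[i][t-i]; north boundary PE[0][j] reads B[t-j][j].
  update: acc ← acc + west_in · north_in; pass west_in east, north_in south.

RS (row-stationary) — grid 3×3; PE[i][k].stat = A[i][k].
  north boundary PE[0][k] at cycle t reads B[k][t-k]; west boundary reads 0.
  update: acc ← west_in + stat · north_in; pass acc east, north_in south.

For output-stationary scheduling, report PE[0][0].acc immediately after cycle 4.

PE[0][0].acc = 67

OS (3×2). Following PE[0][0] plus its west/north inputs:
  c0 r0c0: 14 / 7 / 2
  c1 r0c0: 32 / 2 / 9
  c2 r0c0: 67 / 7 / 5
  c3 r0c0: 67 / 0 / 0
  c4 r0c0: 67 / 0 / 0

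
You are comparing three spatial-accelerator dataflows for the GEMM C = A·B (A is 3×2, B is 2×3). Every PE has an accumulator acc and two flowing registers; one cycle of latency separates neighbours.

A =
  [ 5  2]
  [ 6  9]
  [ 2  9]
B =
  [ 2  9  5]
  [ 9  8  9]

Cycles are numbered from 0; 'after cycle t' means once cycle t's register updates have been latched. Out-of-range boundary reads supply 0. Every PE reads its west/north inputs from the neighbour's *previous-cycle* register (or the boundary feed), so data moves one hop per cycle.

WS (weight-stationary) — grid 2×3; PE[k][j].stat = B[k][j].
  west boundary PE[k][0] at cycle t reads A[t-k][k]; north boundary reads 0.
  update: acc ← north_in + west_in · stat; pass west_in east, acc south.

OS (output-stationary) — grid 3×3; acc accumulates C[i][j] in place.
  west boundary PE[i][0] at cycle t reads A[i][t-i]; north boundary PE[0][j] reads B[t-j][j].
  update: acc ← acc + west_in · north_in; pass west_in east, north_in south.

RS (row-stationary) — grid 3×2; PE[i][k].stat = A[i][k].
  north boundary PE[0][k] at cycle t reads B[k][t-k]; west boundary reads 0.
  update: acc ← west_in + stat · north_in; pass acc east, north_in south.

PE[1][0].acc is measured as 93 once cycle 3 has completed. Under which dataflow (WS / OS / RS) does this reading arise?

dataflow = OS

WS [2×3] PE[1][0] across cycles:
  t=0 PE[1][0]: acc=0 h=0 v=0
  t=1 PE[1][0]: acc=28 h=2 v=28
  t=2 PE[1][0]: acc=93 h=9 v=93
  t=3 PE[1][0]: acc=85 h=9 v=85
OS [3×3] PE[1][0] across cycles:
  t=0 PE[1][0]: acc=0 h=0 v=0
  t=1 PE[1][0]: acc=12 h=6 v=2
  t=2 PE[1][0]: acc=93 h=9 v=9
  t=3 PE[1][0]: acc=93 h=0 v=0
RS [3×2] PE[1][0] across cycles:
  t=0 PE[1][0]: acc=0 h=0 v=0
  t=1 PE[1][0]: acc=12 h=12 v=2
  t=2 PE[1][0]: acc=54 h=54 v=9
  t=3 PE[1][0]: acc=30 h=30 v=5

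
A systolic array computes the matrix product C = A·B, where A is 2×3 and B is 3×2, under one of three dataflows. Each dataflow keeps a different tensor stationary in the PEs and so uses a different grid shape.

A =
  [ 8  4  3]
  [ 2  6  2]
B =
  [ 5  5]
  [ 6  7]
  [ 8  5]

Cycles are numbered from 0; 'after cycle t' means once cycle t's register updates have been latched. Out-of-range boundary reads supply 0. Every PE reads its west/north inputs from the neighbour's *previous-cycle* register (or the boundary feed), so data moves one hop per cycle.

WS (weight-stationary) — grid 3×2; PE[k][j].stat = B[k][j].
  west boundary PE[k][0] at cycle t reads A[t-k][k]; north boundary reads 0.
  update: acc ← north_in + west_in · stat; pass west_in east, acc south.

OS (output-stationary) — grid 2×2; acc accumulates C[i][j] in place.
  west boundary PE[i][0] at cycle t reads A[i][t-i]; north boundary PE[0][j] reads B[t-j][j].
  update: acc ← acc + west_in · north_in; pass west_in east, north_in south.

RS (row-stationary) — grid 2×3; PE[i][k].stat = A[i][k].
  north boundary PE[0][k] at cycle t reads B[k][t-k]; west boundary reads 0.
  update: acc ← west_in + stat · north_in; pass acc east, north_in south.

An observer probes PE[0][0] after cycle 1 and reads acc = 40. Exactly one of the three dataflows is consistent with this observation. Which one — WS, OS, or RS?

— WS: 3×2; PE[0][0] trace:
  after 0 — PE[0][0] acc=40, pass-E 8, pass-S 40
  after 1 — PE[0][0] acc=10, pass-E 2, pass-S 10
— OS: 2×2; PE[0][0] trace:
  after 0 — PE[0][0] acc=40, pass-E 8, pass-S 5
  after 1 — PE[0][0] acc=64, pass-E 4, pass-S 6
— RS: 2×3; PE[0][0] trace:
  after 0 — PE[0][0] acc=40, pass-E 40, pass-S 5
  after 1 — PE[0][0] acc=40, pass-E 40, pass-S 5

dataflow = RS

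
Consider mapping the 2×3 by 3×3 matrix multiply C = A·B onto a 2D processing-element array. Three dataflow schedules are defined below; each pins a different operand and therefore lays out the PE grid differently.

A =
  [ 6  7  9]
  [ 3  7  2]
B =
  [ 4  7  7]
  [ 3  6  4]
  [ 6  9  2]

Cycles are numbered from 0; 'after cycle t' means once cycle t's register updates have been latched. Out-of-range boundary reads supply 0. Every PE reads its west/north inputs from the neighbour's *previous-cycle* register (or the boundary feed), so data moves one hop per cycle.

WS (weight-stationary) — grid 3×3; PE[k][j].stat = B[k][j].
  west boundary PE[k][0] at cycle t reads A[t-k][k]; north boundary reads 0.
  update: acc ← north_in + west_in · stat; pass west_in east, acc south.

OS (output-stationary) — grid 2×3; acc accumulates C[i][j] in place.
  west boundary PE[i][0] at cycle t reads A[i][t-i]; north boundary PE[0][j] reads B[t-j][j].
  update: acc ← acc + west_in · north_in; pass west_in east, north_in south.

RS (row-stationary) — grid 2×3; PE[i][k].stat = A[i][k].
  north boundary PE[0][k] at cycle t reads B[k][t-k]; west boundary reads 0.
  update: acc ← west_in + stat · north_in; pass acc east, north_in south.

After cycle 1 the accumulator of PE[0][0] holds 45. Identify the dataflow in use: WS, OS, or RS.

— WS: 3×3; PE[0][0] trace:
  c0 r0c0: 24 / 6 / 24
  c1 r0c0: 12 / 3 / 12
— OS: 2×3; PE[0][0] trace:
  c0 r0c0: 24 / 6 / 4
  c1 r0c0: 45 / 7 / 3
— RS: 2×3; PE[0][0] trace:
  c0 r0c0: 24 / 24 / 4
  c1 r0c0: 42 / 42 / 7

dataflow = OS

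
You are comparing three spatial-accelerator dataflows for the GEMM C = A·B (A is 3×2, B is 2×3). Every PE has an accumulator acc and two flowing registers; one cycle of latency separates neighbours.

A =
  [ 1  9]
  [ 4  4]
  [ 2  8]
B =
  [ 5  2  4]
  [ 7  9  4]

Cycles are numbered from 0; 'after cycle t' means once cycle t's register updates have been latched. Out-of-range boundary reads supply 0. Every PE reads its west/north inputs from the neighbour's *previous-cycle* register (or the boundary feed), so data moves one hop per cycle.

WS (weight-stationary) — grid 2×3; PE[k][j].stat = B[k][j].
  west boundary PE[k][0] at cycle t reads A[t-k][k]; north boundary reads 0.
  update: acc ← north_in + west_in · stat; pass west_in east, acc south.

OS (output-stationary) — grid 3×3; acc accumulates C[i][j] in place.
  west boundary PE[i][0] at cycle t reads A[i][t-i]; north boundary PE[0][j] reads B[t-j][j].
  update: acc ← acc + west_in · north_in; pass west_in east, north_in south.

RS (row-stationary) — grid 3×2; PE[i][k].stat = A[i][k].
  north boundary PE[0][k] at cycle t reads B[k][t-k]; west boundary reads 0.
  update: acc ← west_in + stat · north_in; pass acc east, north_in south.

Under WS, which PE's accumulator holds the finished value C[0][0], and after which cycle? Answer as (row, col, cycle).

WS — PE[1][0] is where C[0][0] collects:
  [0] (1,0) acc=0 (h:0 v:0)
  [1] (1,0) acc=68 (h:9 v:68)

(row, col, cycle) = (1, 0, 1)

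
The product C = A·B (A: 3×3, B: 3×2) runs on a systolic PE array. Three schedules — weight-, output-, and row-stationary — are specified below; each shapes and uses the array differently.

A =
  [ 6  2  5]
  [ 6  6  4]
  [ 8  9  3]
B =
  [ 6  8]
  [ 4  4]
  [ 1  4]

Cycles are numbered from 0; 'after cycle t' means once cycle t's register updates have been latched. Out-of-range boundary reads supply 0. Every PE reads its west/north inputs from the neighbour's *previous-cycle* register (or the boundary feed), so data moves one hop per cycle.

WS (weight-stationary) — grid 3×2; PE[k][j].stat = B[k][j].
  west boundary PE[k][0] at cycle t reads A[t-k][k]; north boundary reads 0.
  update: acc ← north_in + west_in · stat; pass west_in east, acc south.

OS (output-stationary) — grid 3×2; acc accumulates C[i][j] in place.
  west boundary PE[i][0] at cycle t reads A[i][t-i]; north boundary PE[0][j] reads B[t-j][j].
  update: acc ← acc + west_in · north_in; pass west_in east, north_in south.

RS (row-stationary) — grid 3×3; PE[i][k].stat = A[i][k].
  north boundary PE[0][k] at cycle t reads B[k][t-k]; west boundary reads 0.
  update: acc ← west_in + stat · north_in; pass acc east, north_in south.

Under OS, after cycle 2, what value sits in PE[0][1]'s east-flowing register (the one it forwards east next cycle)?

register = 2

Tracing OS — 3×2 array, target PE[0][1]:
  t=0 PE[0][0]: acc=36 h=6 v=6
  t=0 PE[0][1]: acc=0 h=0 v=0
  t=1 PE[0][0]: acc=44 h=2 v=4
  t=1 PE[0][1]: acc=48 h=6 v=8
  t=2 PE[0][0]: acc=49 h=5 v=1
  t=2 PE[0][1]: acc=56 h=2 v=4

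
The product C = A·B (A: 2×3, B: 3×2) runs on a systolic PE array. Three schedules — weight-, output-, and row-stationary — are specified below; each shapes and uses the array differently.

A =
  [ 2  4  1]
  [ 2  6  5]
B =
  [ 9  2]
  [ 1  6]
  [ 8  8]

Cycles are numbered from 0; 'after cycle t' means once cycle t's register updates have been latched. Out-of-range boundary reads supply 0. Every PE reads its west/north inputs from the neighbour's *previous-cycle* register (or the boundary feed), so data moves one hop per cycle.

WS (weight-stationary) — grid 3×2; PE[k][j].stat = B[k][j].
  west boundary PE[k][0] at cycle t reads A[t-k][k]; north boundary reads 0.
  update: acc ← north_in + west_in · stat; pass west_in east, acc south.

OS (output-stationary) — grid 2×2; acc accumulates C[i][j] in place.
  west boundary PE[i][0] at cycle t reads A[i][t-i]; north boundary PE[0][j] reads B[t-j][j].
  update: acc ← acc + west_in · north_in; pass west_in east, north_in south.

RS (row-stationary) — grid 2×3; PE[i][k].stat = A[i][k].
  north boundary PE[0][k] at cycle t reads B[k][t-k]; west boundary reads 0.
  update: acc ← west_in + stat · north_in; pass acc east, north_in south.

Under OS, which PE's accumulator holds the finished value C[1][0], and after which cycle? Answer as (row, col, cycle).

(row, col, cycle) = (1, 0, 3)

Under OS, C[1][0] lands at PE[1][0]:
  after 0 — PE[1][0] acc=0, pass-E 0, pass-S 0
  after 1 — PE[1][0] acc=18, pass-E 2, pass-S 9
  after 2 — PE[1][0] acc=24, pass-E 6, pass-S 1
  after 3 — PE[1][0] acc=64, pass-E 5, pass-S 8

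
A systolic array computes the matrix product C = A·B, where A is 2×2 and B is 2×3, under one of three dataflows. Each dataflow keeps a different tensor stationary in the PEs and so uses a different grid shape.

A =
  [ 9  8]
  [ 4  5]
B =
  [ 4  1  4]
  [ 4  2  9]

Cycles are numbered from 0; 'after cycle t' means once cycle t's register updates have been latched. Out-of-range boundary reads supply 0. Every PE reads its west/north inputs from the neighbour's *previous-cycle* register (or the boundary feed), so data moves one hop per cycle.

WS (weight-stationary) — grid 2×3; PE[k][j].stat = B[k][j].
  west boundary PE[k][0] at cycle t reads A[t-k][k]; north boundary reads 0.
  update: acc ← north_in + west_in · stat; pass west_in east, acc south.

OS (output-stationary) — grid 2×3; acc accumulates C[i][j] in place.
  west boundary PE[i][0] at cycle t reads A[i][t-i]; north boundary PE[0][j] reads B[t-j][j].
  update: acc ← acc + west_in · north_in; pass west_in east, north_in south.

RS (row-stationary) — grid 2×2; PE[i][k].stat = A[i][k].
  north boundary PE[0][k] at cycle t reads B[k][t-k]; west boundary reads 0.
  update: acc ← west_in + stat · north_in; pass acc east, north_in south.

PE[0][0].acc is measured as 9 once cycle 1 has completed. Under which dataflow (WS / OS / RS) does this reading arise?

WS (2×3 grid), PE[0][0]:
  [0] (0,0) acc=36 (h:9 v:36)
  [1] (0,0) acc=16 (h:4 v:16)
OS (2×3 grid), PE[0][0]:
  [0] (0,0) acc=36 (h:9 v:4)
  [1] (0,0) acc=68 (h:8 v:4)
RS (2×2 grid), PE[0][0]:
  [0] (0,0) acc=36 (h:36 v:4)
  [1] (0,0) acc=9 (h:9 v:1)

dataflow = RS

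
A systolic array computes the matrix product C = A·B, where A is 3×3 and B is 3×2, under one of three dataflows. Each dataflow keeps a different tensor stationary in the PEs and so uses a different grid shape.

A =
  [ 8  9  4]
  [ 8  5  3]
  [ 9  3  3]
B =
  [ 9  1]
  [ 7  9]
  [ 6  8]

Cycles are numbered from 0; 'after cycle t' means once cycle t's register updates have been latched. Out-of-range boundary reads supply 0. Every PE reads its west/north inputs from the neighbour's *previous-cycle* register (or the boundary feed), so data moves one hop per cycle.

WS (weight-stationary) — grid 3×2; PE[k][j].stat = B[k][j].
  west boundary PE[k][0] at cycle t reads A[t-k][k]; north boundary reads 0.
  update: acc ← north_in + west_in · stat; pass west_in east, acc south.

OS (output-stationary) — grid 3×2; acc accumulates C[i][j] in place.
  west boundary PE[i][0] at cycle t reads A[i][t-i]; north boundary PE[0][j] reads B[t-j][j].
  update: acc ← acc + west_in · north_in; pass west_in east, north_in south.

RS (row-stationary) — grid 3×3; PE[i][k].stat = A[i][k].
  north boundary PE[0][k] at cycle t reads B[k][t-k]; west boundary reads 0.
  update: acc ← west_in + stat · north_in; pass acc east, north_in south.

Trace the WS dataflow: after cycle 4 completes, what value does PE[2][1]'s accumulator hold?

PE[2][1].acc = 77

WS 3×2: PE[2][1] cycle-by-cycle (with neighbour feeds):
  cycle 0: PE[1][1] → acc 0, east 0, south 0
  cycle 0: PE[2][0] → acc 0, east 0, south 0
  cycle 0: PE[2][1] → acc 0, east 0, south 0
  cycle 1: PE[1][1] → acc 0, east 0, south 0
  cycle 1: PE[2][0] → acc 0, east 0, south 0
  cycle 1: PE[2][1] → acc 0, east 0, south 0
  cycle 2: PE[1][1] → acc 89, east 9, south 89
  cycle 2: PE[2][0] → acc 159, east 4, south 159
  cycle 2: PE[2][1] → acc 0, east 0, south 0
  cycle 3: PE[1][1] → acc 53, east 5, south 53
  cycle 3: PE[2][0] → acc 125, east 3, south 125
  cycle 3: PE[2][1] → acc 121, east 4, south 121
  cycle 4: PE[1][1] → acc 36, east 3, south 36
  cycle 4: PE[2][0] → acc 120, east 3, south 120
  cycle 4: PE[2][1] → acc 77, east 3, south 77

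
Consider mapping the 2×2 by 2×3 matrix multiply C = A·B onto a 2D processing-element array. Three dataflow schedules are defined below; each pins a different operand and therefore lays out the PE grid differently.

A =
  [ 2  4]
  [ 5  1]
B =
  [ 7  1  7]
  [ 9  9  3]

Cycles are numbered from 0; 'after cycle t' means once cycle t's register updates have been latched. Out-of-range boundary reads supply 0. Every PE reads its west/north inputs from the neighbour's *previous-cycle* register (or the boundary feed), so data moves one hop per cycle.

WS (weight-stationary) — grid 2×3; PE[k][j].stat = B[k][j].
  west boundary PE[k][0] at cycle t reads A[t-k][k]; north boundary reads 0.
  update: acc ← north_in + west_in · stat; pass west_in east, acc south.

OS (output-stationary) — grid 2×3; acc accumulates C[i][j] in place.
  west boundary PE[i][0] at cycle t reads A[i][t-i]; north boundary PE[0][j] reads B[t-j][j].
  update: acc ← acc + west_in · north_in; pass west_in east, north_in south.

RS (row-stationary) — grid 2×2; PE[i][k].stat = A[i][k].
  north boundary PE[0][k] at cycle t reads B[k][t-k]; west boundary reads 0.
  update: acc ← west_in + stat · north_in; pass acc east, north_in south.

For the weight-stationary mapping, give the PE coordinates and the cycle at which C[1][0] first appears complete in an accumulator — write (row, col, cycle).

WS: C[1][0] accumulates in PE[1][0]:
  t=0 PE[1][0]: acc=0 h=0 v=0
  t=1 PE[1][0]: acc=50 h=4 v=50
  t=2 PE[1][0]: acc=44 h=1 v=44

(row, col, cycle) = (1, 0, 2)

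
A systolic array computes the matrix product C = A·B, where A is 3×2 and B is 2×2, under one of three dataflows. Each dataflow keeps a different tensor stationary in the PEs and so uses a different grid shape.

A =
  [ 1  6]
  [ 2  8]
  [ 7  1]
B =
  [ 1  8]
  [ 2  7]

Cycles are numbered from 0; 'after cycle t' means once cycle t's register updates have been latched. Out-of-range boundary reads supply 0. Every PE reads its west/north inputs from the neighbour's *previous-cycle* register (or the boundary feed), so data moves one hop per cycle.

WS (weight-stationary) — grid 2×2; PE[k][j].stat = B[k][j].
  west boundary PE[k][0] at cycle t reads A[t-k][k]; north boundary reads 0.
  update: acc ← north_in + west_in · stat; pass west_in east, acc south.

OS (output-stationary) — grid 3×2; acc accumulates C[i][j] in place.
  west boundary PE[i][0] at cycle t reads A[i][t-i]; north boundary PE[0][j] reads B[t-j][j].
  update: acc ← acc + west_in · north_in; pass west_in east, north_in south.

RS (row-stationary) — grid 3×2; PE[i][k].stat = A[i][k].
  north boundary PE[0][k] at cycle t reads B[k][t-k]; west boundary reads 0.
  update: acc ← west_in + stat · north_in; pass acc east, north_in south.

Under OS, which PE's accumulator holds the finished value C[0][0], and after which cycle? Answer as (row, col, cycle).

Under OS, C[0][0] lands at PE[0][0]:
  @0  [0,0]  acc 1  |  →1  ↓1
  @1  [0,0]  acc 13  |  →6  ↓2

(row, col, cycle) = (0, 0, 1)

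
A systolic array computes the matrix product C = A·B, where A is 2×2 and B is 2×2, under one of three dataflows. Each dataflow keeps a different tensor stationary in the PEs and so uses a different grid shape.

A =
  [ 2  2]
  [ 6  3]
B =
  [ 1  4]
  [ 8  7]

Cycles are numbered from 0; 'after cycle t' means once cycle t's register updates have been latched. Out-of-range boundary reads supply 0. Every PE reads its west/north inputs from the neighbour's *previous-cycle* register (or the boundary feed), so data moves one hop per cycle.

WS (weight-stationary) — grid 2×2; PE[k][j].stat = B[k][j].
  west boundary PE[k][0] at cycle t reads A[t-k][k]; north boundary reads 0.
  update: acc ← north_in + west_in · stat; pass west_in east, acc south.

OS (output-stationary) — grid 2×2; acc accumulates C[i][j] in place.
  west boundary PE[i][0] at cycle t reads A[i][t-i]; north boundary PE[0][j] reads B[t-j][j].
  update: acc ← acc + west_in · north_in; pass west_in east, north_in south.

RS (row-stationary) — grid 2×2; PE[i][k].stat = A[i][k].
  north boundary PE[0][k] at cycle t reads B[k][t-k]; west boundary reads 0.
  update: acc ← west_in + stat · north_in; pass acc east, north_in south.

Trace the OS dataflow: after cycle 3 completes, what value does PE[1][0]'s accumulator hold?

PE[1][0].acc = 30

OS 2×2: PE[1][0] cycle-by-cycle (with neighbour feeds):
  step 0 · PE0,0: acc=2; fwd→2 fwd↓1
  step 0 · PE1,0: acc=0; fwd→0 fwd↓0
  step 1 · PE0,0: acc=18; fwd→2 fwd↓8
  step 1 · PE1,0: acc=6; fwd→6 fwd↓1
  step 2 · PE0,0: acc=18; fwd→0 fwd↓0
  step 2 · PE1,0: acc=30; fwd→3 fwd↓8
  step 3 · PE0,0: acc=18; fwd→0 fwd↓0
  step 3 · PE1,0: acc=30; fwd→0 fwd↓0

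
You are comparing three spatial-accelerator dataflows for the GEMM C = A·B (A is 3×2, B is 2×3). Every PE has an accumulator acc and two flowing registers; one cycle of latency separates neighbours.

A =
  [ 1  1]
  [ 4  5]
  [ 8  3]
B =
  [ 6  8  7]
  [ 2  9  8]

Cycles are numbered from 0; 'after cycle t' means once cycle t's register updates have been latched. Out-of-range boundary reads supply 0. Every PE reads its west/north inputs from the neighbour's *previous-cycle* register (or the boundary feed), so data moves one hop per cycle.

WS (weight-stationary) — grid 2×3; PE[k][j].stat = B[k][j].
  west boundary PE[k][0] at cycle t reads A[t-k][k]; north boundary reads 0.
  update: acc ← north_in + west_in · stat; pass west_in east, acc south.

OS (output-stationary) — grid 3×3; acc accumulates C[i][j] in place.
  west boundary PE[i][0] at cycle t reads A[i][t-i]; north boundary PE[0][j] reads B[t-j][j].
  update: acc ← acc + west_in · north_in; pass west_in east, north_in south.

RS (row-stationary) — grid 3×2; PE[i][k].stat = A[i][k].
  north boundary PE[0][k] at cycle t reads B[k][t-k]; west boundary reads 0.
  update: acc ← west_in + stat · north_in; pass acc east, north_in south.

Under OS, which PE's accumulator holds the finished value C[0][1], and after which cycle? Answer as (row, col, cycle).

(row, col, cycle) = (0, 1, 2)

OS: C[0][1] accumulates in PE[0][1]:
  c0 r0c1: 0 / 0 / 0
  c1 r0c1: 8 / 1 / 8
  c2 r0c1: 17 / 1 / 9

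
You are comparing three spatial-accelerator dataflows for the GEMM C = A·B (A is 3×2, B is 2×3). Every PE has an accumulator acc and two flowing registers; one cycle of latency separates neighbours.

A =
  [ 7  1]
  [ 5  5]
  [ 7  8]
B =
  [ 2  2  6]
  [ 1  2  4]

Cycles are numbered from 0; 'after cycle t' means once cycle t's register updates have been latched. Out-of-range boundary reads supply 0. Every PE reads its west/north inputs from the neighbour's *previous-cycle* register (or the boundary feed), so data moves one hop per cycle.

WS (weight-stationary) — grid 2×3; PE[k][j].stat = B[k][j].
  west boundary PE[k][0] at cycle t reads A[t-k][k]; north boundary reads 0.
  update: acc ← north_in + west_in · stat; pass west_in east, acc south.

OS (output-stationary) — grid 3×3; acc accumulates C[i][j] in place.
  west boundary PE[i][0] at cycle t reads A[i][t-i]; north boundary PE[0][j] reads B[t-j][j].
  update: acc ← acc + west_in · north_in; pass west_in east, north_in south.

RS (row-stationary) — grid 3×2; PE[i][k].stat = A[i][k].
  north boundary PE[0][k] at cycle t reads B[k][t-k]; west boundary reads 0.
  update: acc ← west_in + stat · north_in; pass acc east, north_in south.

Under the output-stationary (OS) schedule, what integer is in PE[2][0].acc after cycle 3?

OS 3×3: PE[2][0] cycle-by-cycle (with neighbour feeds):
  step 0 · PE1,0: acc=0; fwd→0 fwd↓0
  step 0 · PE2,0: acc=0; fwd→0 fwd↓0
  step 1 · PE1,0: acc=10; fwd→5 fwd↓2
  step 1 · PE2,0: acc=0; fwd→0 fwd↓0
  step 2 · PE1,0: acc=15; fwd→5 fwd↓1
  step 2 · PE2,0: acc=14; fwd→7 fwd↓2
  step 3 · PE1,0: acc=15; fwd→0 fwd↓0
  step 3 · PE2,0: acc=22; fwd→8 fwd↓1

PE[2][0].acc = 22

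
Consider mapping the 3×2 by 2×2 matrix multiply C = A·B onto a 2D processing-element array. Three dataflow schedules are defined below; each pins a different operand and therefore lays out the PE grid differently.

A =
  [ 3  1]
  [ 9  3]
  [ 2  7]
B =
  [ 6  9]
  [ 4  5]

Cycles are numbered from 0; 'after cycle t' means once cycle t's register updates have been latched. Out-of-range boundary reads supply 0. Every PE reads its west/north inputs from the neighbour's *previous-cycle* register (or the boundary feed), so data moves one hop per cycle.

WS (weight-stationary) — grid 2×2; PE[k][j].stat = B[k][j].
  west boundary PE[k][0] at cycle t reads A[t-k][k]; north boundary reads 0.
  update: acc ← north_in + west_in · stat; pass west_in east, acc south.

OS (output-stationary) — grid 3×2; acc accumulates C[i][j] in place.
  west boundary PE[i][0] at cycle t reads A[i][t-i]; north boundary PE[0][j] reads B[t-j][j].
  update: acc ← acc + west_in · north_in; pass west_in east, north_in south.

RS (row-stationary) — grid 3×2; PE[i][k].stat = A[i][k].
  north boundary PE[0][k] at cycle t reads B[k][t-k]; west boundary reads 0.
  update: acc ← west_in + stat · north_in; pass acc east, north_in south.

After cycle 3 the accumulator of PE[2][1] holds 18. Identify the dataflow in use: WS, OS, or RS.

— WS: 2×2 array has no PE[2][1].
OS [3×2] PE[2][1] across cycles:
  after 0 — PE[2][1] acc=0, pass-E 0, pass-S 0
  after 1 — PE[2][1] acc=0, pass-E 0, pass-S 0
  after 2 — PE[2][1] acc=0, pass-E 0, pass-S 0
  after 3 — PE[2][1] acc=18, pass-E 2, pass-S 9
RS [3×2] PE[2][1] across cycles:
  after 0 — PE[2][1] acc=0, pass-E 0, pass-S 0
  after 1 — PE[2][1] acc=0, pass-E 0, pass-S 0
  after 2 — PE[2][1] acc=0, pass-E 0, pass-S 0
  after 3 — PE[2][1] acc=40, pass-E 40, pass-S 4

dataflow = OS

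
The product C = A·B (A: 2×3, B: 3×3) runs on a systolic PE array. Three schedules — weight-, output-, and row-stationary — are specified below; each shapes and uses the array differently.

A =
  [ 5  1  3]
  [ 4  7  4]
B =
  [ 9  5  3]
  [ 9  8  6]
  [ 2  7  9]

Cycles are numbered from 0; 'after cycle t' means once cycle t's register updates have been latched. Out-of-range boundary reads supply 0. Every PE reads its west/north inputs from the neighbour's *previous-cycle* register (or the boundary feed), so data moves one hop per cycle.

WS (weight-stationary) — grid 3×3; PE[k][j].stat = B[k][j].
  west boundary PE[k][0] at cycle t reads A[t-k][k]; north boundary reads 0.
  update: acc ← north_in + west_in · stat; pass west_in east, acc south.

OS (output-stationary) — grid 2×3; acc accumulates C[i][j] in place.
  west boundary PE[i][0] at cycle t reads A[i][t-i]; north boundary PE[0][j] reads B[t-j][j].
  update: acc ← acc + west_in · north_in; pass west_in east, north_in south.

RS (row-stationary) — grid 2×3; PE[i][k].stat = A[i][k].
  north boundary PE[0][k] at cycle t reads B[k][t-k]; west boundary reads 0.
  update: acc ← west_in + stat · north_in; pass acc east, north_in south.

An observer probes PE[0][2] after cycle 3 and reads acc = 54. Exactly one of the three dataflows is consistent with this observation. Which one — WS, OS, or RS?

WS (3×3 grid), PE[0][2]:
  step 0 · PE0,2: acc=0; fwd→0 fwd↓0
  step 1 · PE0,2: acc=0; fwd→0 fwd↓0
  step 2 · PE0,2: acc=15; fwd→5 fwd↓15
  step 3 · PE0,2: acc=12; fwd→4 fwd↓12
OS (2×3 grid), PE[0][2]:
  step 0 · PE0,2: acc=0; fwd→0 fwd↓0
  step 1 · PE0,2: acc=0; fwd→0 fwd↓0
  step 2 · PE0,2: acc=15; fwd→5 fwd↓3
  step 3 · PE0,2: acc=21; fwd→1 fwd↓6
RS (2×3 grid), PE[0][2]:
  step 0 · PE0,2: acc=0; fwd→0 fwd↓0
  step 1 · PE0,2: acc=0; fwd→0 fwd↓0
  step 2 · PE0,2: acc=60; fwd→60 fwd↓2
  step 3 · PE0,2: acc=54; fwd→54 fwd↓7

dataflow = RS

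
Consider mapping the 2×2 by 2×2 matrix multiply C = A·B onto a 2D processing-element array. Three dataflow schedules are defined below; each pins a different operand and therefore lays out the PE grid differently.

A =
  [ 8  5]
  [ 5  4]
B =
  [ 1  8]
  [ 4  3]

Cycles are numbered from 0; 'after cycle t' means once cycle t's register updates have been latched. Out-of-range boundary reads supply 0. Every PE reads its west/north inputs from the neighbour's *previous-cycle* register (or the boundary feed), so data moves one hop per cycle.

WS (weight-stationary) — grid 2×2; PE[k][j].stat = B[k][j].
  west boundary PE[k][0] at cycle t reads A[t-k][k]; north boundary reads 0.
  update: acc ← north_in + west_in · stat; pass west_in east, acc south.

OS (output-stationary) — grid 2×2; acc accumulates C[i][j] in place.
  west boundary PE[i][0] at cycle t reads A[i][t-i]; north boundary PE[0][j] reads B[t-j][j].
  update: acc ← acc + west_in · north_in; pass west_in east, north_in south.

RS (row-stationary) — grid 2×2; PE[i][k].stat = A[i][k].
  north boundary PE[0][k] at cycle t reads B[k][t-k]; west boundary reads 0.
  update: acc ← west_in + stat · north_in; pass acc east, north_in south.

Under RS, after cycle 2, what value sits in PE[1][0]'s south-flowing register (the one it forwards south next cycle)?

register = 8

RS (2×2). Following PE[1][0] plus its west/north inputs:
  after 0 — PE[0][0] acc=8, pass-E 8, pass-S 1
  after 0 — PE[1][0] acc=0, pass-E 0, pass-S 0
  after 1 — PE[0][0] acc=64, pass-E 64, pass-S 8
  after 1 — PE[1][0] acc=5, pass-E 5, pass-S 1
  after 2 — PE[0][0] acc=0, pass-E 0, pass-S 0
  after 2 — PE[1][0] acc=40, pass-E 40, pass-S 8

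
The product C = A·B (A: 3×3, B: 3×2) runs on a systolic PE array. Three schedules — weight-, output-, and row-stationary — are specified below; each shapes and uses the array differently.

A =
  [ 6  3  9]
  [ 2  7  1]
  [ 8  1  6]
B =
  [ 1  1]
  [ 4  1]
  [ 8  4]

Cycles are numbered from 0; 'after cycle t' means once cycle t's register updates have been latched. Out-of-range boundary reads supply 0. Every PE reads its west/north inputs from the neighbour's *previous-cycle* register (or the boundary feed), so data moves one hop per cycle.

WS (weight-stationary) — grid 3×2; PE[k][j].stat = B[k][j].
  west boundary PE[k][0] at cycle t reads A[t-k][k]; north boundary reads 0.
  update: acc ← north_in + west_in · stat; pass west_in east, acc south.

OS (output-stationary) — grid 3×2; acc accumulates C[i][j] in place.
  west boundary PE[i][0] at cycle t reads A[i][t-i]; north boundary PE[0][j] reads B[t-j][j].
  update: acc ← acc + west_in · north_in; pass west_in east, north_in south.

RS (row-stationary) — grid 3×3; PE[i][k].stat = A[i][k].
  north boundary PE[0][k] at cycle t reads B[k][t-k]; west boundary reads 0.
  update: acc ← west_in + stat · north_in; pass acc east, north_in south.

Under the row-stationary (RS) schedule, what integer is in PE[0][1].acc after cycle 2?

RS on a 3×3 grid — tracing PE[0][1] and its feeders:
  cycle 0: PE[0][0] → acc 6, east 6, south 1
  cycle 0: PE[0][1] → acc 0, east 0, south 0
  cycle 1: PE[0][0] → acc 6, east 6, south 1
  cycle 1: PE[0][1] → acc 18, east 18, south 4
  cycle 2: PE[0][0] → acc 0, east 0, south 0
  cycle 2: PE[0][1] → acc 9, east 9, south 1

PE[0][1].acc = 9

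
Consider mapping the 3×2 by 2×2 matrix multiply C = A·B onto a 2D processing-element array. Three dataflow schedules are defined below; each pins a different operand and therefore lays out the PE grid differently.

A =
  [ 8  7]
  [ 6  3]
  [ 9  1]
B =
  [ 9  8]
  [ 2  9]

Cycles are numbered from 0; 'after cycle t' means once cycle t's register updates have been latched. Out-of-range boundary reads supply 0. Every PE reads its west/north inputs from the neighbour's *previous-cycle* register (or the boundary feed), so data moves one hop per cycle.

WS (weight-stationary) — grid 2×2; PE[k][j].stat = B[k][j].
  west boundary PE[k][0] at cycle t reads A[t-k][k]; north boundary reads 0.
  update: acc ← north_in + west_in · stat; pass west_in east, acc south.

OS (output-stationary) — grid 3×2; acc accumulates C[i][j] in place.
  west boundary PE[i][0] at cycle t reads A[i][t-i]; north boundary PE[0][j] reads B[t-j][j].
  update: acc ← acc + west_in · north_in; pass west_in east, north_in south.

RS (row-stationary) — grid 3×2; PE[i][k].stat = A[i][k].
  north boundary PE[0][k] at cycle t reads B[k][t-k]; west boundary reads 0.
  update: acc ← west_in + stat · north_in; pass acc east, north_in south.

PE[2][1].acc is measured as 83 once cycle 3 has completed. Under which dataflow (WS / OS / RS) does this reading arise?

dataflow = RS

WS: PE[2][1] is outside its 2×2 grid.
— OS: 3×2; PE[2][1] trace:
  0: (2,1).acc=0  regs=<0,0>
  1: (2,1).acc=0  regs=<0,0>
  2: (2,1).acc=0  regs=<0,0>
  3: (2,1).acc=72  regs=<9,8>
— RS: 3×2; PE[2][1] trace:
  0: (2,1).acc=0  regs=<0,0>
  1: (2,1).acc=0  regs=<0,0>
  2: (2,1).acc=0  regs=<0,0>
  3: (2,1).acc=83  regs=<83,2>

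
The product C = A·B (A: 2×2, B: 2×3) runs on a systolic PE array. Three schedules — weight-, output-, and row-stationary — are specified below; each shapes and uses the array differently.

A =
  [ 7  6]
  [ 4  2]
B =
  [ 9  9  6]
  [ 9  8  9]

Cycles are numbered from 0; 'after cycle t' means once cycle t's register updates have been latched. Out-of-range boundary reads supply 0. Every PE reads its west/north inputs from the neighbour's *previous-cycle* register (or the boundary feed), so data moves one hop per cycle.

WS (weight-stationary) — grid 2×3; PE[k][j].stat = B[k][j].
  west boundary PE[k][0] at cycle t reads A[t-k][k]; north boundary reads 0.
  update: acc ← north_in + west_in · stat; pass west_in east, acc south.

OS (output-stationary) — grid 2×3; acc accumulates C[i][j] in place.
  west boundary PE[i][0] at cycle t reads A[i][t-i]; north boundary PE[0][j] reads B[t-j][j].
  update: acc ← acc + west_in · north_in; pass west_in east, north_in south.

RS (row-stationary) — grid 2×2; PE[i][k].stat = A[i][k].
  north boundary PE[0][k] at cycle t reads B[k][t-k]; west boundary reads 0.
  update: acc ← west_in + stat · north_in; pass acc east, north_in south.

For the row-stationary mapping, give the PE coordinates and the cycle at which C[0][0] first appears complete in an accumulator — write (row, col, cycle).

(row, col, cycle) = (0, 1, 1)

RS — PE[0][1] is where C[0][0] collects:
  step 0 · PE0,1: acc=0; fwd→0 fwd↓0
  step 1 · PE0,1: acc=117; fwd→117 fwd↓9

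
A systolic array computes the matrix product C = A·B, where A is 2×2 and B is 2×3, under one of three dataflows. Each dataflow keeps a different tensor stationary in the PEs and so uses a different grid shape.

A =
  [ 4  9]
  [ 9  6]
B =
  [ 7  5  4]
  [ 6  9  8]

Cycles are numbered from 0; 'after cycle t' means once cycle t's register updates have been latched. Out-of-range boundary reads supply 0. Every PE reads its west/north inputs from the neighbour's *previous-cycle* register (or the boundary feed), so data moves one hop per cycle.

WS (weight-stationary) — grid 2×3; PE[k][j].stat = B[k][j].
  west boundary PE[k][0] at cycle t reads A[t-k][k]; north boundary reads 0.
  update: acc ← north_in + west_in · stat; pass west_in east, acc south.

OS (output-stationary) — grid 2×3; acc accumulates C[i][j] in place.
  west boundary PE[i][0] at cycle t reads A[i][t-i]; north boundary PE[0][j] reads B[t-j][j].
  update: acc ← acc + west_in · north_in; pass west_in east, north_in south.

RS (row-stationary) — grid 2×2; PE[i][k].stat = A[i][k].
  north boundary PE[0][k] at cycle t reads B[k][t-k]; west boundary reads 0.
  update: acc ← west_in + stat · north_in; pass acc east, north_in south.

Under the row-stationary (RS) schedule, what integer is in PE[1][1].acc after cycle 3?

PE[1][1].acc = 99

Tracing RS — 2×2 array, target PE[1][1]:
  step 0 · PE0,1: acc=0; fwd→0 fwd↓0
  step 0 · PE1,0: acc=0; fwd→0 fwd↓0
  step 0 · PE1,1: acc=0; fwd→0 fwd↓0
  step 1 · PE0,1: acc=82; fwd→82 fwd↓6
  step 1 · PE1,0: acc=63; fwd→63 fwd↓7
  step 1 · PE1,1: acc=0; fwd→0 fwd↓0
  step 2 · PE0,1: acc=101; fwd→101 fwd↓9
  step 2 · PE1,0: acc=45; fwd→45 fwd↓5
  step 2 · PE1,1: acc=99; fwd→99 fwd↓6
  step 3 · PE0,1: acc=88; fwd→88 fwd↓8
  step 3 · PE1,0: acc=36; fwd→36 fwd↓4
  step 3 · PE1,1: acc=99; fwd→99 fwd↓9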